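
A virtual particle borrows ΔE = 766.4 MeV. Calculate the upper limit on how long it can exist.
4.294 × 10^-25 s

Using the energy-time uncertainty principle:
ΔEΔt ≥ ℏ/2

For a virtual particle borrowing energy ΔE, the maximum lifetime is:
Δt_max = ℏ/(2ΔE)

Converting energy:
ΔE = 766.4 MeV = 1.228e-10 J

Δt_max = (1.055e-34 J·s) / (2 × 1.228e-10 J)
Δt_max = 4.294e-25 s = 4.294 × 10^-25 s

Virtual particles with higher borrowed energy exist for shorter times.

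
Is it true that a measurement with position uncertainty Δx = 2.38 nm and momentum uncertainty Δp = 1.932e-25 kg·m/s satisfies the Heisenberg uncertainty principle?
Yes, it satisfies the uncertainty principle.

Calculate the product ΔxΔp:
ΔxΔp = (2.380e-09 m) × (1.932e-25 kg·m/s)
ΔxΔp = 4.598e-34 J·s

Compare to the minimum allowed value ℏ/2:
ℏ/2 = 5.273e-35 J·s

Since ΔxΔp = 4.598e-34 J·s ≥ 5.273e-35 J·s = ℏ/2,
the measurement satisfies the uncertainty principle.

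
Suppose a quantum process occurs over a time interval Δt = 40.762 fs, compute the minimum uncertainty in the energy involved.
8.074 meV

Using the energy-time uncertainty principle:
ΔEΔt ≥ ℏ/2

The minimum uncertainty in energy is:
ΔE_min = ℏ/(2Δt)
ΔE_min = (1.055e-34 J·s) / (2 × 4.076e-14 s)
ΔE_min = 1.294e-21 J = 8.074 meV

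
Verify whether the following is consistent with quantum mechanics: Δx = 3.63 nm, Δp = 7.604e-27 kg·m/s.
No, it violates the uncertainty principle (impossible measurement).

Calculate the product ΔxΔp:
ΔxΔp = (3.630e-09 m) × (7.604e-27 kg·m/s)
ΔxΔp = 2.760e-35 J·s

Compare to the minimum allowed value ℏ/2:
ℏ/2 = 5.273e-35 J·s

Since ΔxΔp = 2.760e-35 J·s < 5.273e-35 J·s = ℏ/2,
the measurement violates the uncertainty principle.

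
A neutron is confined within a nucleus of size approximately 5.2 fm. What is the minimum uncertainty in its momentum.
1.014 × 10^-20 kg·m/s

Using the Heisenberg uncertainty principle:
ΔxΔp ≥ ℏ/2

With Δx ≈ L = 5.200e-15 m (the confinement size):
Δp_min = ℏ/(2Δx)
Δp_min = (1.055e-34 J·s) / (2 × 5.200e-15 m)
Δp_min = 1.014e-20 kg·m/s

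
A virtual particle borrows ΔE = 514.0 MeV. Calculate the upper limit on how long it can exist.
6.403 × 10^-25 s

Using the energy-time uncertainty principle:
ΔEΔt ≥ ℏ/2

For a virtual particle borrowing energy ΔE, the maximum lifetime is:
Δt_max = ℏ/(2ΔE)

Converting energy:
ΔE = 514.0 MeV = 8.235e-11 J

Δt_max = (1.055e-34 J·s) / (2 × 8.235e-11 J)
Δt_max = 6.403e-25 s = 6.403 × 10^-25 s

Virtual particles with higher borrowed energy exist for shorter times.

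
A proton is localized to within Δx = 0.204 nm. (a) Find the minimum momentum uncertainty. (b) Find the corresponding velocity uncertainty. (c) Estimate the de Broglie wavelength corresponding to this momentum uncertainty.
(a) Δp_min = 2.585 × 10^-25 kg·m/s
(b) Δv_min = 154.532 m/s
(c) λ_dB = 2.564 nm

Step-by-step:

(a) From the uncertainty principle:
Δp_min = ℏ/(2Δx) = (1.055e-34 J·s)/(2 × 2.040e-10 m) = 2.585e-25 kg·m/s

(b) The velocity uncertainty:
Δv = Δp/m = (2.585e-25 kg·m/s)/(1.673e-27 kg) = 1.545e+02 m/s = 154.532 m/s

(c) The de Broglie wavelength for this momentum:
λ = h/p = (6.626e-34 J·s)/(2.585e-25 kg·m/s) = 2.564e-09 m = 2.564 nm

Note: The de Broglie wavelength is comparable to the localization size, as expected from wave-particle duality.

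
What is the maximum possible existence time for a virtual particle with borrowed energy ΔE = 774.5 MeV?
4.249 × 10^-25 s

Using the energy-time uncertainty principle:
ΔEΔt ≥ ℏ/2

For a virtual particle borrowing energy ΔE, the maximum lifetime is:
Δt_max = ℏ/(2ΔE)

Converting energy:
ΔE = 774.5 MeV = 1.241e-10 J

Δt_max = (1.055e-34 J·s) / (2 × 1.241e-10 J)
Δt_max = 4.249e-25 s = 4.249 × 10^-25 s

Virtual particles with higher borrowed energy exist for shorter times.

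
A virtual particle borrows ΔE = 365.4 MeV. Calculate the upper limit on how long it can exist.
9.007 × 10^-25 s

Using the energy-time uncertainty principle:
ΔEΔt ≥ ℏ/2

For a virtual particle borrowing energy ΔE, the maximum lifetime is:
Δt_max = ℏ/(2ΔE)

Converting energy:
ΔE = 365.4 MeV = 5.854e-11 J

Δt_max = (1.055e-34 J·s) / (2 × 5.854e-11 J)
Δt_max = 9.007e-25 s = 9.007 × 10^-25 s

Virtual particles with higher borrowed energy exist for shorter times.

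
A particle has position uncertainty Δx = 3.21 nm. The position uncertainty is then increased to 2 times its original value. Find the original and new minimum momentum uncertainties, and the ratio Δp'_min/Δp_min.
Original Δp_min = 1.643 × 10^-26 kg·m/s; new Δp'_min = 8.213 × 10^-27 kg·m/s; ratio Δp'_min/Δp_min = 1/2.

From the uncertainty principle ΔxΔp ≥ ℏ/2, the minimum momentum uncertainty is Δp_min = ℏ/(2Δx).

Original (Δx = 3.21 nm = 3.210e-09 m):
Δp_min = (1.055e-34 J·s)/(2 × 3.210e-09 m) = 1.643e-26 kg·m/s

When Δx → 2Δx:
Δp'_min = ℏ/(2 × 2Δx) = (1/2) × ℏ/(2Δx) = (1/2) × Δp_min
Δp'_min = 1/2 × 1.643e-26 kg·m/s = 8.213e-27 kg·m/s

Since Δp_min ∝ 1/Δx, when Δx is increased to 2 times its original value, Δp_min decreases to 1/2 of its original value.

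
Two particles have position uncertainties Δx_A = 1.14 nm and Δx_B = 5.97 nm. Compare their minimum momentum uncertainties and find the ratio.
Particle A has the larger minimum momentum uncertainty, by a factor of 5.24.

For each particle, the minimum momentum uncertainty is Δp_min = ℏ/(2Δx):

Particle A: Δp_A = ℏ/(2×1.140e-09 m) = 4.625e-26 kg·m/s
Particle B: Δp_B = ℏ/(2×5.970e-09 m) = 8.832e-27 kg·m/s

Ratio: Δp_A/Δp_B = 5.24

Since Δp_min ∝ 1/Δx, the particle with smaller position uncertainty (A) has larger momentum uncertainty.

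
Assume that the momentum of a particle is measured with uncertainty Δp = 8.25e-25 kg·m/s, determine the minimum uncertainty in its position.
63.913 pm

Using the Heisenberg uncertainty principle:
ΔxΔp ≥ ℏ/2

The minimum uncertainty in position is:
Δx_min = ℏ/(2Δp)
Δx_min = (1.055e-34 J·s) / (2 × 8.250e-25 kg·m/s)
Δx_min = 6.391e-11 m = 63.913 pm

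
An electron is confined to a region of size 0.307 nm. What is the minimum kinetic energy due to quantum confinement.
101.062 meV

Using the uncertainty principle:

1. Position uncertainty: Δx ≈ 3.070e-10 m
2. Minimum momentum uncertainty: Δp = ℏ/(2Δx) = 1.718e-25 kg·m/s
3. Minimum kinetic energy:
   KE = (Δp)²/(2m) = (1.718e-25)²/(2 × 9.109e-31 kg)
   KE = 1.619e-20 J = 101.062 meV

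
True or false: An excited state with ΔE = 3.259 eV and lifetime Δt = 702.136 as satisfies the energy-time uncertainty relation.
Yes, it satisfies the uncertainty relation.

Calculate the product ΔEΔt:
ΔE = 3.259 eV = 5.221e-19 J
ΔEΔt = (5.221e-19 J) × (7.021e-16 s)
ΔEΔt = 3.666e-34 J·s

Compare to the minimum allowed value ℏ/2:
ℏ/2 = 5.273e-35 J·s

Since ΔEΔt = 3.666e-34 J·s ≥ 5.273e-35 J·s = ℏ/2,
this satisfies the uncertainty relation.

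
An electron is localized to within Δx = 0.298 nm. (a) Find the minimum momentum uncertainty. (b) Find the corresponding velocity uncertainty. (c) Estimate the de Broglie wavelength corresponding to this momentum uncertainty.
(a) Δp_min = 1.769 × 10^-25 kg·m/s
(b) Δv_min = 194.241 km/s
(c) λ_dB = 3.745 nm

Step-by-step:

(a) From the uncertainty principle:
Δp_min = ℏ/(2Δx) = (1.055e-34 J·s)/(2 × 2.980e-10 m) = 1.769e-25 kg·m/s

(b) The velocity uncertainty:
Δv = Δp/m = (1.769e-25 kg·m/s)/(9.109e-31 kg) = 1.942e+05 m/s = 194.241 km/s

(c) The de Broglie wavelength for this momentum:
λ = h/p = (6.626e-34 J·s)/(1.769e-25 kg·m/s) = 3.745e-09 m = 3.745 nm

Note: The de Broglie wavelength is comparable to the localization size, as expected from wave-particle duality.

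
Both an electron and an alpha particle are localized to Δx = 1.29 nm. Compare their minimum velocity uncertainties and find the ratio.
The electron has the larger minimum velocity uncertainty, by a ratio of 7294.3.

For both particles, Δp_min = ℏ/(2Δx) = 4.087e-26 kg·m/s (same for both).

The velocity uncertainty is Δv = Δp/m:
- electron: Δv = 4.087e-26 / 9.109e-31 = 4.487e+04 m/s = 44.871 km/s
- alpha particle: Δv = 4.087e-26 / 6.645e-27 = 6.152e+00 m/s = 6.152 m/s

Ratio: 4.487e+04 / 6.152e+00 = 7294.3

The lighter particle has larger velocity uncertainty because Δv ∝ 1/m.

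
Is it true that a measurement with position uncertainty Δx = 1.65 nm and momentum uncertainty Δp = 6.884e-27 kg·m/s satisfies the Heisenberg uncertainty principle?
No, it violates the uncertainty principle (impossible measurement).

Calculate the product ΔxΔp:
ΔxΔp = (1.650e-09 m) × (6.884e-27 kg·m/s)
ΔxΔp = 1.136e-35 J·s

Compare to the minimum allowed value ℏ/2:
ℏ/2 = 5.273e-35 J·s

Since ΔxΔp = 1.136e-35 J·s < 5.273e-35 J·s = ℏ/2,
the measurement violates the uncertainty principle.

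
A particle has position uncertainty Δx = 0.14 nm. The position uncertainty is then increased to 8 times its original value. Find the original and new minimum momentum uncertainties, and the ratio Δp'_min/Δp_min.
Original Δp_min = 3.766 × 10^-25 kg·m/s; new Δp'_min = 4.708 × 10^-26 kg·m/s; ratio Δp'_min/Δp_min = 1/8.

From the uncertainty principle ΔxΔp ≥ ℏ/2, the minimum momentum uncertainty is Δp_min = ℏ/(2Δx).

Original (Δx = 0.14 nm = 1.400e-10 m):
Δp_min = (1.055e-34 J·s)/(2 × 1.400e-10 m) = 3.766e-25 kg·m/s

When Δx → 8Δx:
Δp'_min = ℏ/(2 × 8Δx) = (1/8) × ℏ/(2Δx) = (1/8) × Δp_min
Δp'_min = 1/8 × 3.766e-25 kg·m/s = 4.708e-26 kg·m/s

Since Δp_min ∝ 1/Δx, when Δx is increased to 8 times its original value, Δp_min decreases to 1/8 of its original value.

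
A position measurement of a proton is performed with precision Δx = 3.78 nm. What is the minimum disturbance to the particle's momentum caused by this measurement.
1.395 × 10^-26 kg·m/s

The uncertainty principle implies that measuring position disturbs momentum:
ΔxΔp ≥ ℏ/2

When we measure position with precision Δx, we necessarily introduce a momentum uncertainty:
Δp ≥ ℏ/(2Δx)
Δp_min = (1.055e-34 J·s) / (2 × 3.780e-09 m)
Δp_min = 1.395e-26 kg·m/s

The more precisely we measure position, the greater the momentum disturbance.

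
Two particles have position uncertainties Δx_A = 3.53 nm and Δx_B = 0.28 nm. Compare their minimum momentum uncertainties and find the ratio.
Particle B has the larger minimum momentum uncertainty, by a factor of 12.61.

For each particle, the minimum momentum uncertainty is Δp_min = ℏ/(2Δx):

Particle A: Δp_A = ℏ/(2×3.530e-09 m) = 1.494e-26 kg·m/s
Particle B: Δp_B = ℏ/(2×2.800e-10 m) = 1.883e-25 kg·m/s

Ratio: Δp_B/Δp_A = 12.61

Since Δp_min ∝ 1/Δx, the particle with smaller position uncertainty (B) has larger momentum uncertainty.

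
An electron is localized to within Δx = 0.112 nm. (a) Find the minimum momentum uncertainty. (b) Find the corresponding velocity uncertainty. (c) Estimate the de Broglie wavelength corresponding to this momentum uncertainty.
(a) Δp_min = 4.708 × 10^-25 kg·m/s
(b) Δv_min = 516.820 km/s
(c) λ_dB = 1.407 nm

Step-by-step:

(a) From the uncertainty principle:
Δp_min = ℏ/(2Δx) = (1.055e-34 J·s)/(2 × 1.120e-10 m) = 4.708e-25 kg·m/s

(b) The velocity uncertainty:
Δv = Δp/m = (4.708e-25 kg·m/s)/(9.109e-31 kg) = 5.168e+05 m/s = 516.820 km/s

(c) The de Broglie wavelength for this momentum:
λ = h/p = (6.626e-34 J·s)/(4.708e-25 kg·m/s) = 1.407e-09 m = 1.407 nm

Note: The de Broglie wavelength is comparable to the localization size, as expected from wave-particle duality.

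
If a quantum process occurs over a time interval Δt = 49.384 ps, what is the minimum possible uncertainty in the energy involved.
6.664 μeV

Using the energy-time uncertainty principle:
ΔEΔt ≥ ℏ/2

The minimum uncertainty in energy is:
ΔE_min = ℏ/(2Δt)
ΔE_min = (1.055e-34 J·s) / (2 × 4.938e-11 s)
ΔE_min = 1.068e-24 J = 6.664 μeV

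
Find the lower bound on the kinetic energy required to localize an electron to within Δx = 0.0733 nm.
1.773 eV

Localizing a particle requires giving it sufficient momentum uncertainty:

1. From uncertainty principle: Δp ≥ ℏ/(2Δx)
   Δp_min = (1.055e-34 J·s) / (2 × 7.330e-11 m)
   Δp_min = 7.194e-25 kg·m/s

2. This momentum uncertainty corresponds to kinetic energy:
   KE ≈ (Δp)²/(2m) = (7.194e-25)²/(2 × 9.109e-31 kg)
   KE = 2.840e-19 J = 1.773 eV

Tighter localization requires more energy.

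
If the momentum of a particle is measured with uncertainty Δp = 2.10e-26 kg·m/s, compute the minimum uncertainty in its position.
2.511 nm

Using the Heisenberg uncertainty principle:
ΔxΔp ≥ ℏ/2

The minimum uncertainty in position is:
Δx_min = ℏ/(2Δp)
Δx_min = (1.055e-34 J·s) / (2 × 2.100e-26 kg·m/s)
Δx_min = 2.511e-09 m = 2.511 nm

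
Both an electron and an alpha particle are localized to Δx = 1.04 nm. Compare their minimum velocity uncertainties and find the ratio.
The electron has the larger minimum velocity uncertainty, by a ratio of 7294.3.

For both particles, Δp_min = ℏ/(2Δx) = 5.070e-26 kg·m/s (same for both).

The velocity uncertainty is Δv = Δp/m:
- electron: Δv = 5.070e-26 / 9.109e-31 = 5.566e+04 m/s = 55.658 km/s
- alpha particle: Δv = 5.070e-26 / 6.645e-27 = 7.630e+00 m/s = 7.630 m/s

Ratio: 5.566e+04 / 7.630e+00 = 7294.3

The lighter particle has larger velocity uncertainty because Δv ∝ 1/m.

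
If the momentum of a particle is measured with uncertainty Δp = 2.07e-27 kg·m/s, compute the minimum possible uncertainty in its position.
25.473 nm

Using the Heisenberg uncertainty principle:
ΔxΔp ≥ ℏ/2

The minimum uncertainty in position is:
Δx_min = ℏ/(2Δp)
Δx_min = (1.055e-34 J·s) / (2 × 2.070e-27 kg·m/s)
Δx_min = 2.547e-08 m = 25.473 nm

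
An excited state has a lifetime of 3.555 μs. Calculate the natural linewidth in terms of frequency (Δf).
22.385 kHz

Using the energy-time uncertainty principle and E = hf:
ΔEΔt ≥ ℏ/2
hΔf·Δt ≥ ℏ/2

The minimum frequency uncertainty is:
Δf = ℏ/(2hτ) = 1/(4πτ)
Δf = 1/(4π × 3.555e-06 s)
Δf = 2.238e+04 Hz = 22.385 kHz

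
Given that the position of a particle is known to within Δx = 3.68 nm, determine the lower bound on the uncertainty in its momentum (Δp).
1.433 × 10^-26 kg·m/s

Using the Heisenberg uncertainty principle:
ΔxΔp ≥ ℏ/2

The minimum uncertainty in momentum is:
Δp_min = ℏ/(2Δx)
Δp_min = (1.055e-34 J·s) / (2 × 3.680e-09 m)
Δp_min = 1.433e-26 kg·m/s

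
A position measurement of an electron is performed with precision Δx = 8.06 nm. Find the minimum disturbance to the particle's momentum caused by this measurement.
6.542 × 10^-27 kg·m/s

The uncertainty principle implies that measuring position disturbs momentum:
ΔxΔp ≥ ℏ/2

When we measure position with precision Δx, we necessarily introduce a momentum uncertainty:
Δp ≥ ℏ/(2Δx)
Δp_min = (1.055e-34 J·s) / (2 × 8.060e-09 m)
Δp_min = 6.542e-27 kg·m/s

The more precisely we measure position, the greater the momentum disturbance.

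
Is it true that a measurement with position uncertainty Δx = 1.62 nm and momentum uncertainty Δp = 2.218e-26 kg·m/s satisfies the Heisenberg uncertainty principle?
No, it violates the uncertainty principle (impossible measurement).

Calculate the product ΔxΔp:
ΔxΔp = (1.620e-09 m) × (2.218e-26 kg·m/s)
ΔxΔp = 3.593e-35 J·s

Compare to the minimum allowed value ℏ/2:
ℏ/2 = 5.273e-35 J·s

Since ΔxΔp = 3.593e-35 J·s < 5.273e-35 J·s = ℏ/2,
the measurement violates the uncertainty principle.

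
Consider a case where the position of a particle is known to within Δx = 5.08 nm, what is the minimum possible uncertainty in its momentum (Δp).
1.038 × 10^-26 kg·m/s

Using the Heisenberg uncertainty principle:
ΔxΔp ≥ ℏ/2

The minimum uncertainty in momentum is:
Δp_min = ℏ/(2Δx)
Δp_min = (1.055e-34 J·s) / (2 × 5.080e-09 m)
Δp_min = 1.038e-26 kg·m/s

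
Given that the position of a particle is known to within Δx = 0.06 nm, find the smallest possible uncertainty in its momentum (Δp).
8.788 × 10^-25 kg·m/s

Using the Heisenberg uncertainty principle:
ΔxΔp ≥ ℏ/2

The minimum uncertainty in momentum is:
Δp_min = ℏ/(2Δx)
Δp_min = (1.055e-34 J·s) / (2 × 6.000e-11 m)
Δp_min = 8.788e-25 kg·m/s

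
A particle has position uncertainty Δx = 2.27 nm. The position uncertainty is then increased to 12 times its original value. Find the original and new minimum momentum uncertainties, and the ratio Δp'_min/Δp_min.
Original Δp_min = 2.323 × 10^-26 kg·m/s; new Δp'_min = 1.936 × 10^-27 kg·m/s; ratio Δp'_min/Δp_min = 1/12.

From the uncertainty principle ΔxΔp ≥ ℏ/2, the minimum momentum uncertainty is Δp_min = ℏ/(2Δx).

Original (Δx = 2.27 nm = 2.270e-09 m):
Δp_min = (1.055e-34 J·s)/(2 × 2.270e-09 m) = 2.323e-26 kg·m/s

When Δx → 12Δx:
Δp'_min = ℏ/(2 × 12Δx) = (1/12) × ℏ/(2Δx) = (1/12) × Δp_min
Δp'_min = 1/12 × 2.323e-26 kg·m/s = 1.936e-27 kg·m/s

Since Δp_min ∝ 1/Δx, when Δx is increased to 12 times its original value, Δp_min decreases to 1/12 of its original value.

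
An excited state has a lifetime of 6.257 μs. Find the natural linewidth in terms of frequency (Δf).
12.718 kHz

Using the energy-time uncertainty principle and E = hf:
ΔEΔt ≥ ℏ/2
hΔf·Δt ≥ ℏ/2

The minimum frequency uncertainty is:
Δf = ℏ/(2hτ) = 1/(4πτ)
Δf = 1/(4π × 6.257e-06 s)
Δf = 1.272e+04 Hz = 12.718 kHz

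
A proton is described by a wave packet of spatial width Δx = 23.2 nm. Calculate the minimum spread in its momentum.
2.273 × 10^-27 kg·m/s

For a wave packet, the spatial width Δx and momentum spread Δp are related by the uncertainty principle:
ΔxΔp ≥ ℏ/2

The minimum momentum spread is:
Δp_min = ℏ/(2Δx)
Δp_min = (1.055e-34 J·s) / (2 × 2.320e-08 m)
Δp_min = 2.273e-27 kg·m/s

A wave packet cannot have both a well-defined position and well-defined momentum.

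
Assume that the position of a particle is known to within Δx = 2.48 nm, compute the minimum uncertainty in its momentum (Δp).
2.126 × 10^-26 kg·m/s

Using the Heisenberg uncertainty principle:
ΔxΔp ≥ ℏ/2

The minimum uncertainty in momentum is:
Δp_min = ℏ/(2Δx)
Δp_min = (1.055e-34 J·s) / (2 × 2.480e-09 m)
Δp_min = 2.126e-26 kg·m/s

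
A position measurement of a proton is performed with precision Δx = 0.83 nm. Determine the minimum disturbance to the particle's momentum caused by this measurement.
6.353 × 10^-26 kg·m/s

The uncertainty principle implies that measuring position disturbs momentum:
ΔxΔp ≥ ℏ/2

When we measure position with precision Δx, we necessarily introduce a momentum uncertainty:
Δp ≥ ℏ/(2Δx)
Δp_min = (1.055e-34 J·s) / (2 × 8.300e-10 m)
Δp_min = 6.353e-26 kg·m/s

The more precisely we measure position, the greater the momentum disturbance.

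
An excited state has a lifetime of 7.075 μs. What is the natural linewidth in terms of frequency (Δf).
11.248 kHz

Using the energy-time uncertainty principle and E = hf:
ΔEΔt ≥ ℏ/2
hΔf·Δt ≥ ℏ/2

The minimum frequency uncertainty is:
Δf = ℏ/(2hτ) = 1/(4πτ)
Δf = 1/(4π × 7.075e-06 s)
Δf = 1.125e+04 Hz = 11.248 kHz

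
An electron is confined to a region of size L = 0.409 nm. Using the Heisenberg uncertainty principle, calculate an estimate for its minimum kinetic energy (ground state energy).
56.940 meV

Using the uncertainty principle to estimate ground state energy:

1. The position uncertainty is approximately the confinement size:
   Δx ≈ L = 4.090e-10 m

2. From ΔxΔp ≥ ℏ/2, the minimum momentum uncertainty is:
   Δp ≈ ℏ/(2L) = 1.289e-25 kg·m/s

3. The kinetic energy is approximately:
   KE ≈ (Δp)²/(2m) = (1.289e-25)²/(2 × 9.109e-31 kg)
   KE ≈ 9.123e-21 J = 56.940 meV

This is an order-of-magnitude estimate of the ground state energy.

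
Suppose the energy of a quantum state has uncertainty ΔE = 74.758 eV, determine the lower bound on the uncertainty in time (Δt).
4.402 as

Using the energy-time uncertainty principle:
ΔEΔt ≥ ℏ/2

The minimum uncertainty in time is:
Δt_min = ℏ/(2ΔE)
Δt_min = (1.055e-34 J·s) / (2 × 1.198e-17 J)
Δt_min = 4.402e-18 s = 4.402 as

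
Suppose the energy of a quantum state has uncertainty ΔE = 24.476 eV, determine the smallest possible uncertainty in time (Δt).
13.446 as

Using the energy-time uncertainty principle:
ΔEΔt ≥ ℏ/2

The minimum uncertainty in time is:
Δt_min = ℏ/(2ΔE)
Δt_min = (1.055e-34 J·s) / (2 × 3.921e-18 J)
Δt_min = 1.345e-17 s = 13.446 as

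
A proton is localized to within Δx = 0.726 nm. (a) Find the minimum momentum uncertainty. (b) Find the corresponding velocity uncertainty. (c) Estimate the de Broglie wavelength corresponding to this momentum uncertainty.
(a) Δp_min = 7.263 × 10^-26 kg·m/s
(b) Δv_min = 43.422 m/s
(c) λ_dB = 9.123 nm

Step-by-step:

(a) From the uncertainty principle:
Δp_min = ℏ/(2Δx) = (1.055e-34 J·s)/(2 × 7.260e-10 m) = 7.263e-26 kg·m/s

(b) The velocity uncertainty:
Δv = Δp/m = (7.263e-26 kg·m/s)/(1.673e-27 kg) = 4.342e+01 m/s = 43.422 m/s

(c) The de Broglie wavelength for this momentum:
λ = h/p = (6.626e-34 J·s)/(7.263e-26 kg·m/s) = 9.123e-09 m = 9.123 nm

Note: The de Broglie wavelength is comparable to the localization size, as expected from wave-particle duality.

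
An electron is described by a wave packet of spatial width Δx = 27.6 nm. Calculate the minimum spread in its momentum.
1.910 × 10^-27 kg·m/s

For a wave packet, the spatial width Δx and momentum spread Δp are related by the uncertainty principle:
ΔxΔp ≥ ℏ/2

The minimum momentum spread is:
Δp_min = ℏ/(2Δx)
Δp_min = (1.055e-34 J·s) / (2 × 2.760e-08 m)
Δp_min = 1.910e-27 kg·m/s

A wave packet cannot have both a well-defined position and well-defined momentum.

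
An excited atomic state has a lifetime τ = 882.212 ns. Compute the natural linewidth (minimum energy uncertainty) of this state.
373.046 peV

Using the energy-time uncertainty principle:
ΔEΔt ≥ ℏ/2

The lifetime τ represents the time uncertainty Δt.
The natural linewidth (minimum energy uncertainty) is:

ΔE = ℏ/(2τ)
ΔE = (1.055e-34 J·s) / (2 × 8.822e-07 s)
ΔE = 5.977e-29 J = 373.046 peV

This natural linewidth limits the precision of spectroscopic measurements.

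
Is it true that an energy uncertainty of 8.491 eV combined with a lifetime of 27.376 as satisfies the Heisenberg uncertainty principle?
No, it violates the uncertainty relation.

Calculate the product ΔEΔt:
ΔE = 8.491 eV = 1.360e-18 J
ΔEΔt = (1.360e-18 J) × (2.738e-17 s)
ΔEΔt = 3.724e-35 J·s

Compare to the minimum allowed value ℏ/2:
ℏ/2 = 5.273e-35 J·s

Since ΔEΔt = 3.724e-35 J·s < 5.273e-35 J·s = ℏ/2,
this violates the uncertainty relation.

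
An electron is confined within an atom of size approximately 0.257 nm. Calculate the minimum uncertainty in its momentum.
2.052 × 10^-25 kg·m/s

Using the Heisenberg uncertainty principle:
ΔxΔp ≥ ℏ/2

With Δx ≈ L = 2.570e-10 m (the confinement size):
Δp_min = ℏ/(2Δx)
Δp_min = (1.055e-34 J·s) / (2 × 2.570e-10 m)
Δp_min = 2.052e-25 kg·m/s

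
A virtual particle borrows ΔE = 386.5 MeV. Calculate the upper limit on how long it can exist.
8.515 × 10^-25 s

Using the energy-time uncertainty principle:
ΔEΔt ≥ ℏ/2

For a virtual particle borrowing energy ΔE, the maximum lifetime is:
Δt_max = ℏ/(2ΔE)

Converting energy:
ΔE = 386.5 MeV = 6.192e-11 J

Δt_max = (1.055e-34 J·s) / (2 × 6.192e-11 J)
Δt_max = 8.515e-25 s = 8.515 × 10^-25 s

Virtual particles with higher borrowed energy exist for shorter times.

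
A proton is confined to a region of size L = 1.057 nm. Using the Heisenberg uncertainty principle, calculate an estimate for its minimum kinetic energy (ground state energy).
4.643 μeV

Using the uncertainty principle to estimate ground state energy:

1. The position uncertainty is approximately the confinement size:
   Δx ≈ L = 1.057e-09 m

2. From ΔxΔp ≥ ℏ/2, the minimum momentum uncertainty is:
   Δp ≈ ℏ/(2L) = 4.989e-26 kg·m/s

3. The kinetic energy is approximately:
   KE ≈ (Δp)²/(2m) = (4.989e-26)²/(2 × 1.673e-27 kg)
   KE ≈ 7.439e-25 J = 4.643 μeV

This is an order-of-magnitude estimate of the ground state energy.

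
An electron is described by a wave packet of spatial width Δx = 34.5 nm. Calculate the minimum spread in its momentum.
1.528 × 10^-27 kg·m/s

For a wave packet, the spatial width Δx and momentum spread Δp are related by the uncertainty principle:
ΔxΔp ≥ ℏ/2

The minimum momentum spread is:
Δp_min = ℏ/(2Δx)
Δp_min = (1.055e-34 J·s) / (2 × 3.450e-08 m)
Δp_min = 1.528e-27 kg·m/s

A wave packet cannot have both a well-defined position and well-defined momentum.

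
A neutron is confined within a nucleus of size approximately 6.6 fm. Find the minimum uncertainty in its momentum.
7.989 × 10^-21 kg·m/s

Using the Heisenberg uncertainty principle:
ΔxΔp ≥ ℏ/2

With Δx ≈ L = 6.600e-15 m (the confinement size):
Δp_min = ℏ/(2Δx)
Δp_min = (1.055e-34 J·s) / (2 × 6.600e-15 m)
Δp_min = 7.989e-21 kg·m/s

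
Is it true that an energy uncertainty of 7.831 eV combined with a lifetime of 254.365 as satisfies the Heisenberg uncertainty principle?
Yes, it satisfies the uncertainty relation.

Calculate the product ΔEΔt:
ΔE = 7.831 eV = 1.255e-18 J
ΔEΔt = (1.255e-18 J) × (2.544e-16 s)
ΔEΔt = 3.191e-34 J·s

Compare to the minimum allowed value ℏ/2:
ℏ/2 = 5.273e-35 J·s

Since ΔEΔt = 3.191e-34 J·s ≥ 5.273e-35 J·s = ℏ/2,
this satisfies the uncertainty relation.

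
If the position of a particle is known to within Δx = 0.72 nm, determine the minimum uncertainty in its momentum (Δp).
7.323 × 10^-26 kg·m/s

Using the Heisenberg uncertainty principle:
ΔxΔp ≥ ℏ/2

The minimum uncertainty in momentum is:
Δp_min = ℏ/(2Δx)
Δp_min = (1.055e-34 J·s) / (2 × 7.200e-10 m)
Δp_min = 7.323e-26 kg·m/s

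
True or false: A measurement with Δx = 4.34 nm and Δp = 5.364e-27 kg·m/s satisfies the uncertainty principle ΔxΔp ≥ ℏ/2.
No, it violates the uncertainty principle (impossible measurement).

Calculate the product ΔxΔp:
ΔxΔp = (4.340e-09 m) × (5.364e-27 kg·m/s)
ΔxΔp = 2.328e-35 J·s

Compare to the minimum allowed value ℏ/2:
ℏ/2 = 5.273e-35 J·s

Since ΔxΔp = 2.328e-35 J·s < 5.273e-35 J·s = ℏ/2,
the measurement violates the uncertainty principle.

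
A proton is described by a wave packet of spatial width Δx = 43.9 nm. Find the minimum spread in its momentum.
1.201 × 10^-27 kg·m/s

For a wave packet, the spatial width Δx and momentum spread Δp are related by the uncertainty principle:
ΔxΔp ≥ ℏ/2

The minimum momentum spread is:
Δp_min = ℏ/(2Δx)
Δp_min = (1.055e-34 J·s) / (2 × 4.390e-08 m)
Δp_min = 1.201e-27 kg·m/s

A wave packet cannot have both a well-defined position and well-defined momentum.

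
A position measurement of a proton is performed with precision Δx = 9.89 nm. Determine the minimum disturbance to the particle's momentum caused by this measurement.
5.332 × 10^-27 kg·m/s

The uncertainty principle implies that measuring position disturbs momentum:
ΔxΔp ≥ ℏ/2

When we measure position with precision Δx, we necessarily introduce a momentum uncertainty:
Δp ≥ ℏ/(2Δx)
Δp_min = (1.055e-34 J·s) / (2 × 9.890e-09 m)
Δp_min = 5.332e-27 kg·m/s

The more precisely we measure position, the greater the momentum disturbance.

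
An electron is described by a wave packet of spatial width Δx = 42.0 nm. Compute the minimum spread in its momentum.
1.255 × 10^-27 kg·m/s

For a wave packet, the spatial width Δx and momentum spread Δp are related by the uncertainty principle:
ΔxΔp ≥ ℏ/2

The minimum momentum spread is:
Δp_min = ℏ/(2Δx)
Δp_min = (1.055e-34 J·s) / (2 × 4.200e-08 m)
Δp_min = 1.255e-27 kg·m/s

A wave packet cannot have both a well-defined position and well-defined momentum.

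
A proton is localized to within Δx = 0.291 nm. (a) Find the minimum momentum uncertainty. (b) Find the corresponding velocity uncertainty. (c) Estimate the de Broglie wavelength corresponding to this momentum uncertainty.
(a) Δp_min = 1.812 × 10^-25 kg·m/s
(b) Δv_min = 108.332 m/s
(c) λ_dB = 3.657 nm

Step-by-step:

(a) From the uncertainty principle:
Δp_min = ℏ/(2Δx) = (1.055e-34 J·s)/(2 × 2.910e-10 m) = 1.812e-25 kg·m/s

(b) The velocity uncertainty:
Δv = Δp/m = (1.812e-25 kg·m/s)/(1.673e-27 kg) = 1.083e+02 m/s = 108.332 m/s

(c) The de Broglie wavelength for this momentum:
λ = h/p = (6.626e-34 J·s)/(1.812e-25 kg·m/s) = 3.657e-09 m = 3.657 nm

Note: The de Broglie wavelength is comparable to the localization size, as expected from wave-particle duality.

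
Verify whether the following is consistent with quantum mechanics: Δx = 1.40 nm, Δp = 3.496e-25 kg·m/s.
Yes, it satisfies the uncertainty principle.

Calculate the product ΔxΔp:
ΔxΔp = (1.400e-09 m) × (3.496e-25 kg·m/s)
ΔxΔp = 4.894e-34 J·s

Compare to the minimum allowed value ℏ/2:
ℏ/2 = 5.273e-35 J·s

Since ΔxΔp = 4.894e-34 J·s ≥ 5.273e-35 J·s = ℏ/2,
the measurement satisfies the uncertainty principle.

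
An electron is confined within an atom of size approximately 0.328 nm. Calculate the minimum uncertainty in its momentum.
1.608 × 10^-25 kg·m/s

Using the Heisenberg uncertainty principle:
ΔxΔp ≥ ℏ/2

With Δx ≈ L = 3.280e-10 m (the confinement size):
Δp_min = ℏ/(2Δx)
Δp_min = (1.055e-34 J·s) / (2 × 3.280e-10 m)
Δp_min = 1.608e-25 kg·m/s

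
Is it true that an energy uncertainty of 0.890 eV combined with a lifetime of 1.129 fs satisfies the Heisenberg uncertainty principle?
Yes, it satisfies the uncertainty relation.

Calculate the product ΔEΔt:
ΔE = 0.890 eV = 1.426e-19 J
ΔEΔt = (1.426e-19 J) × (1.129e-15 s)
ΔEΔt = 1.610e-34 J·s

Compare to the minimum allowed value ℏ/2:
ℏ/2 = 5.273e-35 J·s

Since ΔEΔt = 1.610e-34 J·s ≥ 5.273e-35 J·s = ℏ/2,
this satisfies the uncertainty relation.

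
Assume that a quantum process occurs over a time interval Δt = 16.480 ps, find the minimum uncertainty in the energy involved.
19.970 μeV

Using the energy-time uncertainty principle:
ΔEΔt ≥ ℏ/2

The minimum uncertainty in energy is:
ΔE_min = ℏ/(2Δt)
ΔE_min = (1.055e-34 J·s) / (2 × 1.648e-11 s)
ΔE_min = 3.200e-24 J = 19.970 μeV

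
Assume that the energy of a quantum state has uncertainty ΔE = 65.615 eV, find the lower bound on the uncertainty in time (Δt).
5.016 as

Using the energy-time uncertainty principle:
ΔEΔt ≥ ℏ/2

The minimum uncertainty in time is:
Δt_min = ℏ/(2ΔE)
Δt_min = (1.055e-34 J·s) / (2 × 1.051e-17 J)
Δt_min = 5.016e-18 s = 5.016 as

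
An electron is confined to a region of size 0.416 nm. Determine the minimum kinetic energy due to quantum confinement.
55.040 meV

Using the uncertainty principle:

1. Position uncertainty: Δx ≈ 4.160e-10 m
2. Minimum momentum uncertainty: Δp = ℏ/(2Δx) = 1.268e-25 kg·m/s
3. Minimum kinetic energy:
   KE = (Δp)²/(2m) = (1.268e-25)²/(2 × 9.109e-31 kg)
   KE = 8.818e-21 J = 55.040 meV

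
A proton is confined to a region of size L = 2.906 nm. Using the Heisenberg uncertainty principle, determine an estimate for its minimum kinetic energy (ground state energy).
614.275 neV

Using the uncertainty principle to estimate ground state energy:

1. The position uncertainty is approximately the confinement size:
   Δx ≈ L = 2.906e-09 m

2. From ΔxΔp ≥ ℏ/2, the minimum momentum uncertainty is:
   Δp ≈ ℏ/(2L) = 1.814e-26 kg·m/s

3. The kinetic energy is approximately:
   KE ≈ (Δp)²/(2m) = (1.814e-26)²/(2 × 1.673e-27 kg)
   KE ≈ 9.842e-26 J = 614.275 neV

This is an order-of-magnitude estimate of the ground state energy.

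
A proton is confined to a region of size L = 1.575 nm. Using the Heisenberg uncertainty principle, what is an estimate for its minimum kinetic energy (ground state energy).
2.091 μeV

Using the uncertainty principle to estimate ground state energy:

1. The position uncertainty is approximately the confinement size:
   Δx ≈ L = 1.575e-09 m

2. From ΔxΔp ≥ ℏ/2, the minimum momentum uncertainty is:
   Δp ≈ ℏ/(2L) = 3.348e-26 kg·m/s

3. The kinetic energy is approximately:
   KE ≈ (Δp)²/(2m) = (3.348e-26)²/(2 × 1.673e-27 kg)
   KE ≈ 3.350e-25 J = 2.091 μeV

This is an order-of-magnitude estimate of the ground state energy.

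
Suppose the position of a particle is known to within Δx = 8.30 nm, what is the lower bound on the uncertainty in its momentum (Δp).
6.353 × 10^-27 kg·m/s

Using the Heisenberg uncertainty principle:
ΔxΔp ≥ ℏ/2

The minimum uncertainty in momentum is:
Δp_min = ℏ/(2Δx)
Δp_min = (1.055e-34 J·s) / (2 × 8.300e-09 m)
Δp_min = 6.353e-27 kg·m/s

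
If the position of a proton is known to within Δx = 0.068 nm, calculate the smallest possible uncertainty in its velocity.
463.596 m/s

Using the Heisenberg uncertainty principle and Δp = mΔv:
ΔxΔp ≥ ℏ/2
Δx(mΔv) ≥ ℏ/2

The minimum uncertainty in velocity is:
Δv_min = ℏ/(2mΔx)
Δv_min = (1.055e-34 J·s) / (2 × 1.673e-27 kg × 6.800e-11 m)
Δv_min = 4.636e+02 m/s = 463.596 m/s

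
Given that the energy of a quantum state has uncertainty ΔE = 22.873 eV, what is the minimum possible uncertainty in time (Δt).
14.388 as

Using the energy-time uncertainty principle:
ΔEΔt ≥ ℏ/2

The minimum uncertainty in time is:
Δt_min = ℏ/(2ΔE)
Δt_min = (1.055e-34 J·s) / (2 × 3.665e-18 J)
Δt_min = 1.439e-17 s = 14.388 as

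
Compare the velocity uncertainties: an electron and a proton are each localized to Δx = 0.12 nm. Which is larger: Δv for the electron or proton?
The electron has the larger minimum velocity uncertainty, by a ratio of 1836.2.

For both particles, Δp_min = ℏ/(2Δx) = 4.394e-25 kg·m/s (same for both).

The velocity uncertainty is Δv = Δp/m:
- electron: Δv = 4.394e-25 / 9.109e-31 = 4.824e+05 m/s = 482.365 km/s
- proton: Δv = 4.394e-25 / 1.673e-27 = 2.627e+02 m/s = 262.704 m/s

Ratio: 4.824e+05 / 2.627e+02 = 1836.2

The lighter particle has larger velocity uncertainty because Δv ∝ 1/m.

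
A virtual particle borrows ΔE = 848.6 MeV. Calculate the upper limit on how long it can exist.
3.878 × 10^-25 s

Using the energy-time uncertainty principle:
ΔEΔt ≥ ℏ/2

For a virtual particle borrowing energy ΔE, the maximum lifetime is:
Δt_max = ℏ/(2ΔE)

Converting energy:
ΔE = 848.6 MeV = 1.360e-10 J

Δt_max = (1.055e-34 J·s) / (2 × 1.360e-10 J)
Δt_max = 3.878e-25 s = 3.878 × 10^-25 s

Virtual particles with higher borrowed energy exist for shorter times.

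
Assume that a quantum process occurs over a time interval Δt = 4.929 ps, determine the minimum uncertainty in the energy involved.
66.769 μeV

Using the energy-time uncertainty principle:
ΔEΔt ≥ ℏ/2

The minimum uncertainty in energy is:
ΔE_min = ℏ/(2Δt)
ΔE_min = (1.055e-34 J·s) / (2 × 4.929e-12 s)
ΔE_min = 1.070e-23 J = 66.769 μeV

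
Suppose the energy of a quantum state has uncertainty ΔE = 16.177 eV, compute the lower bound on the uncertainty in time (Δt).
20.344 as

Using the energy-time uncertainty principle:
ΔEΔt ≥ ℏ/2

The minimum uncertainty in time is:
Δt_min = ℏ/(2ΔE)
Δt_min = (1.055e-34 J·s) / (2 × 2.592e-18 J)
Δt_min = 2.034e-17 s = 20.344 as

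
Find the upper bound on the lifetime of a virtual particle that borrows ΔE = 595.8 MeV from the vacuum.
5.524 × 10^-25 s

Using the energy-time uncertainty principle:
ΔEΔt ≥ ℏ/2

For a virtual particle borrowing energy ΔE, the maximum lifetime is:
Δt_max = ℏ/(2ΔE)

Converting energy:
ΔE = 595.8 MeV = 9.546e-11 J

Δt_max = (1.055e-34 J·s) / (2 × 9.546e-11 J)
Δt_max = 5.524e-25 s = 5.524 × 10^-25 s

Virtual particles with higher borrowed energy exist for shorter times.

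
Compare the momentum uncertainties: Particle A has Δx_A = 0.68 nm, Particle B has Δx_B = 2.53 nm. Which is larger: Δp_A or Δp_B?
Particle A has the larger minimum momentum uncertainty, by a factor of 3.72.

For each particle, the minimum momentum uncertainty is Δp_min = ℏ/(2Δx):

Particle A: Δp_A = ℏ/(2×6.800e-10 m) = 7.754e-26 kg·m/s
Particle B: Δp_B = ℏ/(2×2.530e-09 m) = 2.084e-26 kg·m/s

Ratio: Δp_A/Δp_B = 3.72

Since Δp_min ∝ 1/Δx, the particle with smaller position uncertainty (A) has larger momentum uncertainty.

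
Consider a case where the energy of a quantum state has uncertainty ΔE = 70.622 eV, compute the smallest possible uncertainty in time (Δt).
4.660 as

Using the energy-time uncertainty principle:
ΔEΔt ≥ ℏ/2

The minimum uncertainty in time is:
Δt_min = ℏ/(2ΔE)
Δt_min = (1.055e-34 J·s) / (2 × 1.131e-17 J)
Δt_min = 4.660e-18 s = 4.660 as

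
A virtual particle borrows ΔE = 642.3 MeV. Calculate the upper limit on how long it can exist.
5.124 × 10^-25 s

Using the energy-time uncertainty principle:
ΔEΔt ≥ ℏ/2

For a virtual particle borrowing energy ΔE, the maximum lifetime is:
Δt_max = ℏ/(2ΔE)

Converting energy:
ΔE = 642.3 MeV = 1.029e-10 J

Δt_max = (1.055e-34 J·s) / (2 × 1.029e-10 J)
Δt_max = 5.124e-25 s = 5.124 × 10^-25 s

Virtual particles with higher borrowed energy exist for shorter times.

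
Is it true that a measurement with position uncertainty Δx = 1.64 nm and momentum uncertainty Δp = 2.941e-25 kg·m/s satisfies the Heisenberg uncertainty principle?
Yes, it satisfies the uncertainty principle.

Calculate the product ΔxΔp:
ΔxΔp = (1.640e-09 m) × (2.941e-25 kg·m/s)
ΔxΔp = 4.823e-34 J·s

Compare to the minimum allowed value ℏ/2:
ℏ/2 = 5.273e-35 J·s

Since ΔxΔp = 4.823e-34 J·s ≥ 5.273e-35 J·s = ℏ/2,
the measurement satisfies the uncertainty principle.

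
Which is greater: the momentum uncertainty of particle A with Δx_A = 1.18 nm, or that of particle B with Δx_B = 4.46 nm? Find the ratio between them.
Particle A has the larger minimum momentum uncertainty, by a factor of 3.78.

For each particle, the minimum momentum uncertainty is Δp_min = ℏ/(2Δx):

Particle A: Δp_A = ℏ/(2×1.180e-09 m) = 4.469e-26 kg·m/s
Particle B: Δp_B = ℏ/(2×4.460e-09 m) = 1.182e-26 kg·m/s

Ratio: Δp_A/Δp_B = 3.78

Since Δp_min ∝ 1/Δx, the particle with smaller position uncertainty (A) has larger momentum uncertainty.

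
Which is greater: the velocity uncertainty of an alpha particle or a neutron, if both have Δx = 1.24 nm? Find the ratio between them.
The neutron has the larger minimum velocity uncertainty, by a ratio of 4.0.

For both particles, Δp_min = ℏ/(2Δx) = 4.252e-26 kg·m/s (same for both).

The velocity uncertainty is Δv = Δp/m:
- alpha particle: Δv = 4.252e-26 / 6.645e-27 = 6.400e+00 m/s = 6.400 m/s
- neutron: Δv = 4.252e-26 / 1.675e-27 = 2.539e+01 m/s = 25.388 m/s

Ratio: 2.539e+01 / 6.400e+00 = 4.0

The lighter particle has larger velocity uncertainty because Δv ∝ 1/m.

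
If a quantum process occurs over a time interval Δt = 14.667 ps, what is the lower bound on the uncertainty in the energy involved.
22.439 μeV

Using the energy-time uncertainty principle:
ΔEΔt ≥ ℏ/2

The minimum uncertainty in energy is:
ΔE_min = ℏ/(2Δt)
ΔE_min = (1.055e-34 J·s) / (2 × 1.467e-11 s)
ΔE_min = 3.595e-24 J = 22.439 μeV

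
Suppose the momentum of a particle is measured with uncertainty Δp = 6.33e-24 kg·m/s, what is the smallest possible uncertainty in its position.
8.330 pm

Using the Heisenberg uncertainty principle:
ΔxΔp ≥ ℏ/2

The minimum uncertainty in position is:
Δx_min = ℏ/(2Δp)
Δx_min = (1.055e-34 J·s) / (2 × 6.330e-24 kg·m/s)
Δx_min = 8.330e-12 m = 8.330 pm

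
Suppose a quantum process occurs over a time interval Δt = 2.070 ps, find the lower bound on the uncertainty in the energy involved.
158.988 μeV

Using the energy-time uncertainty principle:
ΔEΔt ≥ ℏ/2

The minimum uncertainty in energy is:
ΔE_min = ℏ/(2Δt)
ΔE_min = (1.055e-34 J·s) / (2 × 2.070e-12 s)
ΔE_min = 2.547e-23 J = 158.988 μeV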